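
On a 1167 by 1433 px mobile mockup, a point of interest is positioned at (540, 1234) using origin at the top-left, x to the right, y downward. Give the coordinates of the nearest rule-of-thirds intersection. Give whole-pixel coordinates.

x = 389 px, y = 955 px

Third lines: x ∈ {389, 778}, y ∈ {478, 955}.
540 is closer to x = 389; 1234 is closer to y = 955.
So the nearest intersection is the lower-left power point.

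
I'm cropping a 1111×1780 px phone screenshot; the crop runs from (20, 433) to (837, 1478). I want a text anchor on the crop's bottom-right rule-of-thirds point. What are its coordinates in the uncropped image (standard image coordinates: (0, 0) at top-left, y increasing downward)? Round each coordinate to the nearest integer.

Crop width = 837 − 20 = 817 px; one third is 272.33 px.
Crop height = 1478 − 433 = 1045 px; one third is 348.33 px.
The bottom-right point is two-thirds across and two-thirds down within the crop:
x = 20 + 2 × 272.33 ≈ 565; y = 433 + 2 × 348.33 ≈ 1130.

x = 565 px, y = 1130 px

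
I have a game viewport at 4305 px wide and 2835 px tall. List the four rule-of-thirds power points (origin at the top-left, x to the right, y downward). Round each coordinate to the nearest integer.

(1435, 945), (2870, 945), (1435, 1890), (2870, 1890)

One third of 4305 is 1435; one third of 2835 is 945.
Vertical third lines at x = 1435 and x = 2870; horizontal third lines at y = 945 and y = 1890.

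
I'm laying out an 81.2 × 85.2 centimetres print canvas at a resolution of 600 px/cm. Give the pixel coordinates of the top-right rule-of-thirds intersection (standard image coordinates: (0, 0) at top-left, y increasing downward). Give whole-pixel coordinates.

(32480, 17040)

In pixels the canvas is 81.2 × 600 = 48720 wide and 85.2 × 600 = 51120 tall.
The top-right point is two-thirds across and one-third down:
x = 2 × 48720/3 ≈ 32480; y = 1 × 51120/3 ≈ 17040.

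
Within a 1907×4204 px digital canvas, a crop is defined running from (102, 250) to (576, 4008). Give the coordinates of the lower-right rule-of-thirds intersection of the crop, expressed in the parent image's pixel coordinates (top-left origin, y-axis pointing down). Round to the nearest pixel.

(418, 2755)

Crop width = 576 − 102 = 474 px; one third is 158.00 px.
Crop height = 4008 − 250 = 3758 px; one third is 1252.67 px.
The lower-right point is two-thirds across and two-thirds down within the crop:
x = 102 + 2 × 158.00 ≈ 418; y = 250 + 2 × 1252.67 ≈ 2755.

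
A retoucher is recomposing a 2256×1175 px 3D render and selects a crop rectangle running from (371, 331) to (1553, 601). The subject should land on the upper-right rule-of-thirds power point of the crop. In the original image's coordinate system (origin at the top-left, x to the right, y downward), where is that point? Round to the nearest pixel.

x = 1159 px, y = 421 px

Crop width = 1553 − 371 = 1182 px; one third is 394.00 px.
Crop height = 601 − 331 = 270 px; one third is 90.00 px.
The upper-right point is two-thirds across and one-third down within the crop:
x = 371 + 2 × 394.00 ≈ 1159; y = 331 + 1 × 90.00 ≈ 421.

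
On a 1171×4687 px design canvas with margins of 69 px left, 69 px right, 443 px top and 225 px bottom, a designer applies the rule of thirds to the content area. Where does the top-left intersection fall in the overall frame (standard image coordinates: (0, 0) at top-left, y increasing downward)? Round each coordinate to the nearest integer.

x = 413 px, y = 1783 px

Content width = 1171 − 69 − 69 = 1033 px; content height = 4687 − 443 − 225 = 4019 px.
Top-left is one-third across and one-third down within the content area.
x = 69 + 1 × 1033/3 = 69 + 344.33 ≈ 413
y = 443 + 1 × 4019/3 = 443 + 1339.67 ≈ 1783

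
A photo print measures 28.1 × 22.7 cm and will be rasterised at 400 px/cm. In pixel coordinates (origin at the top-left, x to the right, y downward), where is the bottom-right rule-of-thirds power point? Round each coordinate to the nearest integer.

x = 7493 px, y = 6053 px

In pixels the canvas is 28.1 × 400 = 11240 wide and 22.7 × 400 = 9080 tall.
The bottom-right point is two-thirds across and two-thirds down:
x = 2 × 11240/3 ≈ 7493; y = 2 × 9080/3 ≈ 6053.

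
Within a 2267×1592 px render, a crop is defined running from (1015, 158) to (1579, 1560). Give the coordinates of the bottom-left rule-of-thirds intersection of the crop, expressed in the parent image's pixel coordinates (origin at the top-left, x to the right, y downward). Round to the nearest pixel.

x = 1203 px, y = 1093 px

Crop width = 1579 − 1015 = 564 px; one third is 188.00 px.
Crop height = 1560 − 158 = 1402 px; one third is 467.33 px.
The bottom-left point is one-third across and two-thirds down within the crop:
x = 1015 + 1 × 188.00 ≈ 1203; y = 158 + 2 × 467.33 ≈ 1093.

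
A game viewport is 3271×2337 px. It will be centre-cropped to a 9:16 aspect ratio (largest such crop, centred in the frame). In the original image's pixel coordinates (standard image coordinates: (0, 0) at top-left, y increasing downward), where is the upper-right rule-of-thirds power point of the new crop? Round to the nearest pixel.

3271/2337 > 9/16, so the 9:16 crop keeps the full height 2337 and trims width to 2337 × 9/16 = 1314.56 px.
Left offset = (3271 − 1314.56)/2 = 978.22 px; top offset = 0.
Upper-right is two-thirds across and one-third down within the crop:
x = 978.22 + 2 × 1314.56/3 ≈ 1855; y = 0.00 + 1 × 2337.00/3 ≈ 779.

(1855, 779)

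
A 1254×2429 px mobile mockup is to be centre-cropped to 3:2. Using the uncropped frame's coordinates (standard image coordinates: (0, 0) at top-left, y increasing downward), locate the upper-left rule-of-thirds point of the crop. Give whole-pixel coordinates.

1254/2429 < 3/2, so the 3:2 crop keeps the full width 1254 and trims height to 1254 × 2/3 = 836.00 px.
Top offset = (2429 − 836.00)/2 = 796.50 px; left offset = 0.
Upper-left is one-third across and one-third down within the crop:
x = 0.00 + 1 × 1254.00/3 ≈ 418; y = 796.50 + 1 × 836.00/3 ≈ 1075.

(418, 1075)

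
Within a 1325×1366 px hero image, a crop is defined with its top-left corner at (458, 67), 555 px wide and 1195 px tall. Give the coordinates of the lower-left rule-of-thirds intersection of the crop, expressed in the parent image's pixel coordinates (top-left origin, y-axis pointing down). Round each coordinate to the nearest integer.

One third of the crop width 555 is 185.00 px.
One third of the crop height 1195 is 398.33 px.
The lower-left point is one-third across and two-thirds down within the crop:
x = 458 + 1 × 185.00 ≈ 643; y = 67 + 2 × 398.33 ≈ 864.

x = 643 px, y = 864 px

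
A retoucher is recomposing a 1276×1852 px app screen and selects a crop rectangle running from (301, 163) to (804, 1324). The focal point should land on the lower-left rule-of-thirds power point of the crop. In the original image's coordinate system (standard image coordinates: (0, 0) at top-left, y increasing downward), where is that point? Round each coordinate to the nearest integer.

Crop width = 804 − 301 = 503 px; one third is 167.67 px.
Crop height = 1324 − 163 = 1161 px; one third is 387.00 px.
The lower-left point is one-third across and two-thirds down within the crop:
x = 301 + 1 × 167.67 ≈ 469; y = 163 + 2 × 387.00 ≈ 937.

x = 469 px, y = 937 px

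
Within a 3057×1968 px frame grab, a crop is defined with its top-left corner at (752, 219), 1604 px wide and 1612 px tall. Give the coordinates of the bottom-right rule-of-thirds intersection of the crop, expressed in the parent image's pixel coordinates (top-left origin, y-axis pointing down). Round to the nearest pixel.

One third of the crop width 1604 is 534.67 px.
One third of the crop height 1612 is 537.33 px.
The bottom-right point is two-thirds across and two-thirds down within the crop:
x = 752 + 2 × 534.67 ≈ 1821; y = 219 + 2 × 537.33 ≈ 1294.

x = 1821 px, y = 1294 px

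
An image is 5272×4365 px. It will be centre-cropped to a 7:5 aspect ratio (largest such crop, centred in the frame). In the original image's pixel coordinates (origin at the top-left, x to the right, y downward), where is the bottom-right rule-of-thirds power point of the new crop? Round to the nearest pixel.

5272/4365 < 7/5, so the 7:5 crop keeps the full width 5272 and trims height to 5272 × 5/7 = 3765.71 px.
Top offset = (4365 − 3765.71)/2 = 299.64 px; left offset = 0.
Bottom-right is two-thirds across and two-thirds down within the crop:
x = 0.00 + 2 × 5272.00/3 ≈ 3515; y = 299.64 + 2 × 3765.71/3 ≈ 2810.

x = 3515 px, y = 2810 px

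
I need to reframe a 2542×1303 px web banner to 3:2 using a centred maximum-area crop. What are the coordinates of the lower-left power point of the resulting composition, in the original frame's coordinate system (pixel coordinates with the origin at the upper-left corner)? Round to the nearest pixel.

2542/1303 > 3/2, so the 3:2 crop keeps the full height 1303 and trims width to 1303 × 3/2 = 1954.50 px.
Left offset = (2542 − 1954.50)/2 = 293.75 px; top offset = 0.
Lower-left is one-third across and two-thirds down within the crop:
x = 293.75 + 1 × 1954.50/3 ≈ 945; y = 0.00 + 2 × 1303.00/3 ≈ 869.

x = 945 px, y = 869 px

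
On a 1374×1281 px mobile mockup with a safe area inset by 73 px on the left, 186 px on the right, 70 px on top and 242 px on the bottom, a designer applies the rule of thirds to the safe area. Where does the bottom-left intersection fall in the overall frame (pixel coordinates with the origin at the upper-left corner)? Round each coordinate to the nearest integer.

Content width = 1374 − 73 − 186 = 1115 px; content height = 1281 − 70 − 242 = 969 px.
Bottom-left is one-third across and two-thirds down within the safe area.
x = 73 + 1 × 1115/3 = 73 + 371.67 ≈ 445
y = 70 + 2 × 969/3 = 70 + 646.00 ≈ 716

x = 445 px, y = 716 px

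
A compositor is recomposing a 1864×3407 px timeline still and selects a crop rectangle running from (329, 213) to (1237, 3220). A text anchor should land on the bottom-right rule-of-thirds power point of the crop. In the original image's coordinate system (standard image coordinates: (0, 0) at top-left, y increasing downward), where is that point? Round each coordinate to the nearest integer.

Crop width = 1237 − 329 = 908 px; one third is 302.67 px.
Crop height = 3220 − 213 = 3007 px; one third is 1002.33 px.
The bottom-right point is two-thirds across and two-thirds down within the crop:
x = 329 + 2 × 302.67 ≈ 934; y = 213 + 2 × 1002.33 ≈ 2218.

(934, 2218)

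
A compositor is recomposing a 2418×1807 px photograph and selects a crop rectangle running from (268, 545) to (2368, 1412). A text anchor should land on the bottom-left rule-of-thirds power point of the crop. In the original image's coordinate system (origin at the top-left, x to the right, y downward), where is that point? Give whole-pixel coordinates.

Crop width = 2368 − 268 = 2100 px; one third is 700.00 px.
Crop height = 1412 − 545 = 867 px; one third is 289.00 px.
The bottom-left point is one-third across and two-thirds down within the crop:
x = 268 + 1 × 700.00 ≈ 968; y = 545 + 2 × 289.00 ≈ 1123.

(968, 1123)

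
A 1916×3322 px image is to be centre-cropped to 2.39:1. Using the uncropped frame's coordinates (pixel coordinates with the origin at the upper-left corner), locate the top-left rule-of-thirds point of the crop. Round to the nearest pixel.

x = 639 px, y = 1527 px

1916/3322 < 2.39/1, so the 2.39:1 crop keeps the full width 1916 and trims height to 1916 × 1/2.39 = 801.67 px.
Top offset = (3322 − 801.67)/2 = 1260.16 px; left offset = 0.
Top-left is one-third across and one-third down within the crop:
x = 0.00 + 1 × 1916.00/3 ≈ 639; y = 1260.16 + 1 × 801.67/3 ≈ 1527.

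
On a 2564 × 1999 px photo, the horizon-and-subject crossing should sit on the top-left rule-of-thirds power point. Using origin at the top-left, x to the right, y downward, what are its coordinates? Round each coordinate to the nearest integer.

x = 855 px, y = 666 px

The top-left point sits one-third of the way across and one-third of the way down.
x = 1 × 2564/3 ≈ 855; y = 1 × 1999/3 ≈ 666.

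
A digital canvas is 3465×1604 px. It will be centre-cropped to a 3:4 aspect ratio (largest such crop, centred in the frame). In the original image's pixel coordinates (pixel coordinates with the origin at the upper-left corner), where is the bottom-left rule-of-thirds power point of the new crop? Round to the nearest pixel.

x = 1532 px, y = 1069 px

3465/1604 > 3/4, so the 3:4 crop keeps the full height 1604 and trims width to 1604 × 3/4 = 1203.00 px.
Left offset = (3465 − 1203.00)/2 = 1131.00 px; top offset = 0.
Bottom-left is one-third across and two-thirds down within the crop:
x = 1131.00 + 1 × 1203.00/3 ≈ 1532; y = 0.00 + 2 × 1604.00/3 ≈ 1069.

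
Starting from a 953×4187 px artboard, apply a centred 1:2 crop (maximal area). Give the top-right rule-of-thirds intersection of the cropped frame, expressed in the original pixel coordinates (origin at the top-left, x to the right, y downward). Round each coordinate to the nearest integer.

(635, 1776)

953/4187 < 1/2, so the 1:2 crop keeps the full width 953 and trims height to 953 × 2/1 = 1906.00 px.
Top offset = (4187 − 1906.00)/2 = 1140.50 px; left offset = 0.
Top-right is two-thirds across and one-third down within the crop:
x = 0.00 + 2 × 953.00/3 ≈ 635; y = 1140.50 + 1 × 1906.00/3 ≈ 1776.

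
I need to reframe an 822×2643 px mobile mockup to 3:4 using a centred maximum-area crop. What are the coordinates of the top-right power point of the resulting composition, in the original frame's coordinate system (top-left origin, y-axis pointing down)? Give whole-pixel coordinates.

822/2643 < 3/4, so the 3:4 crop keeps the full width 822 and trims height to 822 × 4/3 = 1096.00 px.
Top offset = (2643 − 1096.00)/2 = 773.50 px; left offset = 0.
Top-right is two-thirds across and one-third down within the crop:
x = 0.00 + 2 × 822.00/3 ≈ 548; y = 773.50 + 1 × 1096.00/3 ≈ 1139.

(548, 1139)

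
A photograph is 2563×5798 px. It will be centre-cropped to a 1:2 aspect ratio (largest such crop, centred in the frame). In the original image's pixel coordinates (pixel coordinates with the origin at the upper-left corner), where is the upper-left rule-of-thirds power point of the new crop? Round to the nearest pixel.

x = 854 px, y = 2045 px

2563/5798 < 1/2, so the 1:2 crop keeps the full width 2563 and trims height to 2563 × 2/1 = 5126.00 px.
Top offset = (5798 − 5126.00)/2 = 336.00 px; left offset = 0.
Upper-left is one-third across and one-third down within the crop:
x = 0.00 + 1 × 2563.00/3 ≈ 854; y = 336.00 + 1 × 5126.00/3 ≈ 2045.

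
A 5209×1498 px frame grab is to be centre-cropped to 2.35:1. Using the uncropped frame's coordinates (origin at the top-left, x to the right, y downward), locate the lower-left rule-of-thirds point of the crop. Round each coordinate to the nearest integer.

x = 2018 px, y = 999 px

5209/1498 > 2.35/1, so the 2.35:1 crop keeps the full height 1498 and trims width to 1498 × 2.35/1 = 3520.30 px.
Left offset = (5209 − 3520.30)/2 = 844.35 px; top offset = 0.
Lower-left is one-third across and two-thirds down within the crop:
x = 844.35 + 1 × 3520.30/3 ≈ 2018; y = 0.00 + 2 × 1498.00/3 ≈ 999.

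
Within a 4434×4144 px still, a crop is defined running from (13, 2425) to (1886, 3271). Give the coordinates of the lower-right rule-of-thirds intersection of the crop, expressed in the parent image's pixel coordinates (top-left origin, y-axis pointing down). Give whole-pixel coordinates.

x = 1262 px, y = 2989 px

Crop width = 1886 − 13 = 1873 px; one third is 624.33 px.
Crop height = 3271 − 2425 = 846 px; one third is 282.00 px.
The lower-right point is two-thirds across and two-thirds down within the crop:
x = 13 + 2 × 624.33 ≈ 1262; y = 2425 + 2 × 282.00 ≈ 2989.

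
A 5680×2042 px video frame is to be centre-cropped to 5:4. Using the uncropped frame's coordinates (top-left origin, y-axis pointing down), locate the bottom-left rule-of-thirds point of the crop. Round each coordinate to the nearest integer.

(2415, 1361)

5680/2042 > 5/4, so the 5:4 crop keeps the full height 2042 and trims width to 2042 × 5/4 = 2552.50 px.
Left offset = (5680 − 2552.50)/2 = 1563.75 px; top offset = 0.
Bottom-left is one-third across and two-thirds down within the crop:
x = 1563.75 + 1 × 2552.50/3 ≈ 2415; y = 0.00 + 2 × 2042.00/3 ≈ 1361.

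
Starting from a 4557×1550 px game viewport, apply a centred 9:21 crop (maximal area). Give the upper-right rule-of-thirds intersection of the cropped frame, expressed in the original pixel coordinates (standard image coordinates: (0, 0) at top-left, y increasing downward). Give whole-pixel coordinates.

x = 2389 px, y = 517 px

4557/1550 > 9/21, so the 9:21 crop keeps the full height 1550 and trims width to 1550 × 9/21 = 664.29 px.
Left offset = (4557 − 664.29)/2 = 1946.36 px; top offset = 0.
Upper-right is two-thirds across and one-third down within the crop:
x = 1946.36 + 2 × 664.29/3 ≈ 2389; y = 0.00 + 1 × 1550.00/3 ≈ 517.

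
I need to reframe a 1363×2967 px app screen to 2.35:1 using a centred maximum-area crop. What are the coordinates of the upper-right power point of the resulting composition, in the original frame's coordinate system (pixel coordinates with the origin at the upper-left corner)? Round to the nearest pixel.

1363/2967 < 2.35/1, so the 2.35:1 crop keeps the full width 1363 and trims height to 1363 × 1/2.35 = 580.00 px.
Top offset = (2967 − 580.00)/2 = 1193.50 px; left offset = 0.
Upper-right is two-thirds across and one-third down within the crop:
x = 0.00 + 2 × 1363.00/3 ≈ 909; y = 1193.50 + 1 × 580.00/3 ≈ 1387.

(909, 1387)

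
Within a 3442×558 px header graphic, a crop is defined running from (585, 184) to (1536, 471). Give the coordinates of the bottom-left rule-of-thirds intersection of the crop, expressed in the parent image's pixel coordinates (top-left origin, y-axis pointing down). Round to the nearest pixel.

(902, 375)

Crop width = 1536 − 585 = 951 px; one third is 317.00 px.
Crop height = 471 − 184 = 287 px; one third is 95.67 px.
The bottom-left point is one-third across and two-thirds down within the crop:
x = 585 + 1 × 317.00 ≈ 902; y = 184 + 2 × 95.67 ≈ 375.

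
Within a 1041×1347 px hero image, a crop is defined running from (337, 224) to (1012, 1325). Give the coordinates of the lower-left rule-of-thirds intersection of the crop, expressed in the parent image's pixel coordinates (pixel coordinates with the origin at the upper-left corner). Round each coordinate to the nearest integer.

x = 562 px, y = 958 px

Crop width = 1012 − 337 = 675 px; one third is 225.00 px.
Crop height = 1325 − 224 = 1101 px; one third is 367.00 px.
The lower-left point is one-third across and two-thirds down within the crop:
x = 337 + 1 × 225.00 ≈ 562; y = 224 + 2 × 367.00 ≈ 958.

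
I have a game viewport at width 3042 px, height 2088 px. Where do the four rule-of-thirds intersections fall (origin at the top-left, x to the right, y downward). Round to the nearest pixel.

One third of 3042 is 1014; one third of 2088 is 696.
Vertical third lines at x = 1014 and x = 2028; horizontal third lines at y = 696 and y = 1392.

(1014, 696), (2028, 696), (1014, 1392), (2028, 1392)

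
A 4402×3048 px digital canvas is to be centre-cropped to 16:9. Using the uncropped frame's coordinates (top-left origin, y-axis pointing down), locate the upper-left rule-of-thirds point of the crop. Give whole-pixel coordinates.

4402/3048 < 16/9, so the 16:9 crop keeps the full width 4402 and trims height to 4402 × 9/16 = 2476.12 px.
Top offset = (3048 − 2476.12)/2 = 285.94 px; left offset = 0.
Upper-left is one-third across and one-third down within the crop:
x = 0.00 + 1 × 4402.00/3 ≈ 1467; y = 285.94 + 1 × 2476.12/3 ≈ 1111.

x = 1467 px, y = 1111 px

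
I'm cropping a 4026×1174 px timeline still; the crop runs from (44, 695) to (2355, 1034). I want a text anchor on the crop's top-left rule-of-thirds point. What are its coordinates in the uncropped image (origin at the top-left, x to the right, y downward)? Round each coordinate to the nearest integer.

x = 814 px, y = 808 px

Crop width = 2355 − 44 = 2311 px; one third is 770.33 px.
Crop height = 1034 − 695 = 339 px; one third is 113.00 px.
The top-left point is one-third across and one-third down within the crop:
x = 44 + 1 × 770.33 ≈ 814; y = 695 + 1 × 113.00 ≈ 808.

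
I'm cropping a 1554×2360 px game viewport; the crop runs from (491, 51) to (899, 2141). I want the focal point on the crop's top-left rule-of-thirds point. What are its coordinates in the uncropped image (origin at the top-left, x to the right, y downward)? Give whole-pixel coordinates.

Crop width = 899 − 491 = 408 px; one third is 136.00 px.
Crop height = 2141 − 51 = 2090 px; one third is 696.67 px.
The top-left point is one-third across and one-third down within the crop:
x = 491 + 1 × 136.00 ≈ 627; y = 51 + 1 × 696.67 ≈ 748.

x = 627 px, y = 748 px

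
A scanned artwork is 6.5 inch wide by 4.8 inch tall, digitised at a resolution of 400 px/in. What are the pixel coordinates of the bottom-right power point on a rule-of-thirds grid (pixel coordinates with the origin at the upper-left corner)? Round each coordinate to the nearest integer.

(1733, 1280)

In pixels the canvas is 6.5 × 400 = 2600 wide and 4.8 × 400 = 1920 tall.
The bottom-right point is two-thirds across and two-thirds down:
x = 2 × 2600/3 ≈ 1733; y = 2 × 1920/3 ≈ 1280.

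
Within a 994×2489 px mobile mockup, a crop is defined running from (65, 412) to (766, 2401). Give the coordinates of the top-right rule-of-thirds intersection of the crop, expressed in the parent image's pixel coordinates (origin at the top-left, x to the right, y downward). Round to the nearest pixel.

Crop width = 766 − 65 = 701 px; one third is 233.67 px.
Crop height = 2401 − 412 = 1989 px; one third is 663.00 px.
The top-right point is two-thirds across and one-third down within the crop:
x = 65 + 2 × 233.67 ≈ 532; y = 412 + 1 × 663.00 ≈ 1075.

(532, 1075)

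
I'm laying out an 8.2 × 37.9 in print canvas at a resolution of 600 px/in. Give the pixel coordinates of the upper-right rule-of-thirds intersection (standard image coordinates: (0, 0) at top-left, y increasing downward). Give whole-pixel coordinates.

x = 3280 px, y = 7580 px

In pixels the canvas is 8.2 × 600 = 4920 wide and 37.9 × 600 = 22740 tall.
The upper-right point is two-thirds across and one-third down:
x = 2 × 4920/3 ≈ 3280; y = 1 × 22740/3 ≈ 7580.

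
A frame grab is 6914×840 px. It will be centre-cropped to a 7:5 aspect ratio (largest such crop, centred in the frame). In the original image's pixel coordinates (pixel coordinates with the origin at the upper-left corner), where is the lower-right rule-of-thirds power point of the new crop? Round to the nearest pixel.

6914/840 > 7/5, so the 7:5 crop keeps the full height 840 and trims width to 840 × 7/5 = 1176.00 px.
Left offset = (6914 − 1176.00)/2 = 2869.00 px; top offset = 0.
Lower-right is two-thirds across and two-thirds down within the crop:
x = 2869.00 + 2 × 1176.00/3 ≈ 3653; y = 0.00 + 2 × 840.00/3 ≈ 560.

x = 3653 px, y = 560 px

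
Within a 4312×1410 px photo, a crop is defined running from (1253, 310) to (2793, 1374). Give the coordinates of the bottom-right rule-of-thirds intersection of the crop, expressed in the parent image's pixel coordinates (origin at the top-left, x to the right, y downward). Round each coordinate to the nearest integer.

(2280, 1019)

Crop width = 2793 − 1253 = 1540 px; one third is 513.33 px.
Crop height = 1374 − 310 = 1064 px; one third is 354.67 px.
The bottom-right point is two-thirds across and two-thirds down within the crop:
x = 1253 + 2 × 513.33 ≈ 2280; y = 310 + 2 × 354.67 ≈ 1019.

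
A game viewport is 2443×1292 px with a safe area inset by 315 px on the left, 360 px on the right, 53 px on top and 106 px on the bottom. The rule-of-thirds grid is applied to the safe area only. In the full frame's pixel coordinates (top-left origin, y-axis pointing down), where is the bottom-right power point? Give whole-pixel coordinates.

x = 1494 px, y = 808 px

Content width = 2443 − 315 − 360 = 1768 px; content height = 1292 − 53 − 106 = 1133 px.
Bottom-right is two-thirds across and two-thirds down within the safe area.
x = 315 + 2 × 1768/3 = 315 + 1178.67 ≈ 1494
y = 53 + 2 × 1133/3 = 53 + 755.33 ≈ 808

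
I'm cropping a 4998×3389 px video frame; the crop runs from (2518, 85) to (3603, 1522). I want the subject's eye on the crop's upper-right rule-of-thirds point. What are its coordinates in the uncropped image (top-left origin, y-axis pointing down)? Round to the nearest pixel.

x = 3241 px, y = 564 px

Crop width = 3603 − 2518 = 1085 px; one third is 361.67 px.
Crop height = 1522 − 85 = 1437 px; one third is 479.00 px.
The upper-right point is two-thirds across and one-third down within the crop:
x = 2518 + 2 × 361.67 ≈ 3241; y = 85 + 1 × 479.00 ≈ 564.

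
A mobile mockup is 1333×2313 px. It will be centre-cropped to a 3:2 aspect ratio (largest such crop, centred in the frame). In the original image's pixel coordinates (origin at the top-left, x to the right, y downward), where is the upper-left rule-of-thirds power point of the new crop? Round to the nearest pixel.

x = 444 px, y = 1008 px

1333/2313 < 3/2, so the 3:2 crop keeps the full width 1333 and trims height to 1333 × 2/3 = 888.67 px.
Top offset = (2313 − 888.67)/2 = 712.17 px; left offset = 0.
Upper-left is one-third across and one-third down within the crop:
x = 0.00 + 1 × 1333.00/3 ≈ 444; y = 712.17 + 1 × 888.67/3 ≈ 1008.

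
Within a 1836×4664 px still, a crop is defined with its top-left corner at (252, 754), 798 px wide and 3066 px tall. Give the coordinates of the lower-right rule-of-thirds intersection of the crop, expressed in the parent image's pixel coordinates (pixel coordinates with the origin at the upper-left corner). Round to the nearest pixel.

One third of the crop width 798 is 266.00 px.
One third of the crop height 3066 is 1022.00 px.
The lower-right point is two-thirds across and two-thirds down within the crop:
x = 252 + 2 × 266.00 ≈ 784; y = 754 + 2 × 1022.00 ≈ 2798.

(784, 2798)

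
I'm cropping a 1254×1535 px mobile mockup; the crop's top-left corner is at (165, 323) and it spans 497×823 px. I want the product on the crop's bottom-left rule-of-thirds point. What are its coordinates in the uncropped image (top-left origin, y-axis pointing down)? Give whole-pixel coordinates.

(331, 872)

One third of the crop width 497 is 165.67 px.
One third of the crop height 823 is 274.33 px.
The bottom-left point is one-third across and two-thirds down within the crop:
x = 165 + 1 × 165.67 ≈ 331; y = 323 + 2 × 274.33 ≈ 872.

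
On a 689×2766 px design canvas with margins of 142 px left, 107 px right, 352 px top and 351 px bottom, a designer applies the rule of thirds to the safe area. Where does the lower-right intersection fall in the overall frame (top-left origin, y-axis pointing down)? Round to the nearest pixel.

Content width = 689 − 142 − 107 = 440 px; content height = 2766 − 352 − 351 = 2063 px.
Lower-right is two-thirds across and two-thirds down within the safe area.
x = 142 + 2 × 440/3 = 142 + 293.33 ≈ 435
y = 352 + 2 × 2063/3 = 352 + 1375.33 ≈ 1727

x = 435 px, y = 1727 px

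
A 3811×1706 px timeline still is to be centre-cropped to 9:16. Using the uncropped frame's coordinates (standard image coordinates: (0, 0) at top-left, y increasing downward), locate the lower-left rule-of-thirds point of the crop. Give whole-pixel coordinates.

(1746, 1137)

3811/1706 > 9/16, so the 9:16 crop keeps the full height 1706 and trims width to 1706 × 9/16 = 959.62 px.
Left offset = (3811 − 959.62)/2 = 1425.69 px; top offset = 0.
Lower-left is one-third across and two-thirds down within the crop:
x = 1425.69 + 1 × 959.62/3 ≈ 1746; y = 0.00 + 2 × 1706.00/3 ≈ 1137.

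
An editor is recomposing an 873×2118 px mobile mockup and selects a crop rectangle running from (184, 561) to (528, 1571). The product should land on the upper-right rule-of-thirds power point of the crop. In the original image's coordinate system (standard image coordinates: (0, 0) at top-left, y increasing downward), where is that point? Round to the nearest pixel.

Crop width = 528 − 184 = 344 px; one third is 114.67 px.
Crop height = 1571 − 561 = 1010 px; one third is 336.67 px.
The upper-right point is two-thirds across and one-third down within the crop:
x = 184 + 2 × 114.67 ≈ 413; y = 561 + 1 × 336.67 ≈ 898.

(413, 898)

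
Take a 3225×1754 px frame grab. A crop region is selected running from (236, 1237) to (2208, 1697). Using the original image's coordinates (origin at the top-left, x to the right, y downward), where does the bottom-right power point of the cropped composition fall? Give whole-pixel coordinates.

Crop width = 2208 − 236 = 1972 px; one third is 657.33 px.
Crop height = 1697 − 1237 = 460 px; one third is 153.33 px.
The bottom-right point is two-thirds across and two-thirds down within the crop:
x = 236 + 2 × 657.33 ≈ 1551; y = 1237 + 2 × 153.33 ≈ 1544.

(1551, 1544)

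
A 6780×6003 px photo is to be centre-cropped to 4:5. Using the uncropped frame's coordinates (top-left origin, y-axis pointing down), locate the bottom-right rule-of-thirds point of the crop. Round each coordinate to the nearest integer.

x = 4190 px, y = 4002 px

6780/6003 > 4/5, so the 4:5 crop keeps the full height 6003 and trims width to 6003 × 4/5 = 4802.40 px.
Left offset = (6780 − 4802.40)/2 = 988.80 px; top offset = 0.
Bottom-right is two-thirds across and two-thirds down within the crop:
x = 988.80 + 2 × 4802.40/3 ≈ 4190; y = 0.00 + 2 × 6003.00/3 ≈ 4002.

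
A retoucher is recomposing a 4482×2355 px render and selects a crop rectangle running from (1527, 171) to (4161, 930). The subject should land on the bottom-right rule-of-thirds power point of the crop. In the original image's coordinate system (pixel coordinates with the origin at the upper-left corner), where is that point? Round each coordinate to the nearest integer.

(3283, 677)

Crop width = 4161 − 1527 = 2634 px; one third is 878.00 px.
Crop height = 930 − 171 = 759 px; one third is 253.00 px.
The bottom-right point is two-thirds across and two-thirds down within the crop:
x = 1527 + 2 × 878.00 ≈ 3283; y = 171 + 2 × 253.00 ≈ 677.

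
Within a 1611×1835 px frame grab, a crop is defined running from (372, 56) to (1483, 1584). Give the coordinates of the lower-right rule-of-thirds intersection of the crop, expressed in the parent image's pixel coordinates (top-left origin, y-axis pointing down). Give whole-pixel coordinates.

(1113, 1075)

Crop width = 1483 − 372 = 1111 px; one third is 370.33 px.
Crop height = 1584 − 56 = 1528 px; one third is 509.33 px.
The lower-right point is two-thirds across and two-thirds down within the crop:
x = 372 + 2 × 370.33 ≈ 1113; y = 56 + 2 × 509.33 ≈ 1075.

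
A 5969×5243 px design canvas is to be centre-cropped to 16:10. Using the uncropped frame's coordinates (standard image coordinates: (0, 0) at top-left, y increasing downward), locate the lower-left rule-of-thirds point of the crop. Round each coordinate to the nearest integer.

x = 1990 px, y = 3243 px

5969/5243 < 16/10, so the 16:10 crop keeps the full width 5969 and trims height to 5969 × 10/16 = 3730.62 px.
Top offset = (5243 − 3730.62)/2 = 756.19 px; left offset = 0.
Lower-left is one-third across and two-thirds down within the crop:
x = 0.00 + 1 × 5969.00/3 ≈ 1990; y = 756.19 + 2 × 3730.62/3 ≈ 3243.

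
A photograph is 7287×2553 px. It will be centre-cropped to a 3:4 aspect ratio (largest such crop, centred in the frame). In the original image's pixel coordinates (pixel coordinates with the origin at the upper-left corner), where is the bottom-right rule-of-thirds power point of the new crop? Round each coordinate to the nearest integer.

x = 3963 px, y = 1702 px

7287/2553 > 3/4, so the 3:4 crop keeps the full height 2553 and trims width to 2553 × 3/4 = 1914.75 px.
Left offset = (7287 − 1914.75)/2 = 2686.12 px; top offset = 0.
Bottom-right is two-thirds across and two-thirds down within the crop:
x = 2686.12 + 2 × 1914.75/3 ≈ 3963; y = 0.00 + 2 × 2553.00/3 ≈ 1702.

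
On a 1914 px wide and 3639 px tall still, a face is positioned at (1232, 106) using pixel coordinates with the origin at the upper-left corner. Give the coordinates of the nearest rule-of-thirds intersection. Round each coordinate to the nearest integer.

(1276, 1213)

Third lines: x ∈ {638, 1276}, y ∈ {1213, 2426}.
1232 is closer to x = 1276; 106 is closer to y = 1213.
So the nearest intersection is the upper-right power point.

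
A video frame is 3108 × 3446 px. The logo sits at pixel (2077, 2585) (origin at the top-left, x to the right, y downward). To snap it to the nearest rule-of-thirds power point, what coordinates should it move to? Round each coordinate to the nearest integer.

Third lines: x ∈ {1036, 2072}, y ∈ {1149, 2297}.
2077 is closer to x = 2072; 2585 is closer to y = 2297.
So the nearest intersection is the lower-right power point.

(2072, 2297)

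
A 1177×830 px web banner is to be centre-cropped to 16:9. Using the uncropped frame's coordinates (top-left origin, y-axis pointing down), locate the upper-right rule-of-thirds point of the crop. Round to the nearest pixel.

1177/830 < 16/9, so the 16:9 crop keeps the full width 1177 and trims height to 1177 × 9/16 = 662.06 px.
Top offset = (830 − 662.06)/2 = 83.97 px; left offset = 0.
Upper-right is two-thirds across and one-third down within the crop:
x = 0.00 + 2 × 1177.00/3 ≈ 785; y = 83.97 + 1 × 662.06/3 ≈ 305.

(785, 305)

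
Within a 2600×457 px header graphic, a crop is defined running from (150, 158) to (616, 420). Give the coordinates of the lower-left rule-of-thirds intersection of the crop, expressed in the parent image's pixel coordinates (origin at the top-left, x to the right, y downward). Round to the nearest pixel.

(305, 333)

Crop width = 616 − 150 = 466 px; one third is 155.33 px.
Crop height = 420 − 158 = 262 px; one third is 87.33 px.
The lower-left point is one-third across and two-thirds down within the crop:
x = 150 + 1 × 155.33 ≈ 305; y = 158 + 2 × 87.33 ≈ 333.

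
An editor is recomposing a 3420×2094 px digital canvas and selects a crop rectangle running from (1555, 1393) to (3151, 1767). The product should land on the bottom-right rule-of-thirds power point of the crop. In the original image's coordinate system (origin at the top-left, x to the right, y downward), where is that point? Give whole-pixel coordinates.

(2619, 1642)

Crop width = 3151 − 1555 = 1596 px; one third is 532.00 px.
Crop height = 1767 − 1393 = 374 px; one third is 124.67 px.
The bottom-right point is two-thirds across and two-thirds down within the crop:
x = 1555 + 2 × 532.00 ≈ 2619; y = 1393 + 2 × 124.67 ≈ 1642.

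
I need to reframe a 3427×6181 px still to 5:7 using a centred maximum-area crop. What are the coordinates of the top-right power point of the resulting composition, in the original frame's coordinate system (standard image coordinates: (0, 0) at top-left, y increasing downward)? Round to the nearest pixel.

3427/6181 < 5/7, so the 5:7 crop keeps the full width 3427 and trims height to 3427 × 7/5 = 4797.80 px.
Top offset = (6181 − 4797.80)/2 = 691.60 px; left offset = 0.
Top-right is two-thirds across and one-third down within the crop:
x = 0.00 + 2 × 3427.00/3 ≈ 2285; y = 691.60 + 1 × 4797.80/3 ≈ 2291.

x = 2285 px, y = 2291 px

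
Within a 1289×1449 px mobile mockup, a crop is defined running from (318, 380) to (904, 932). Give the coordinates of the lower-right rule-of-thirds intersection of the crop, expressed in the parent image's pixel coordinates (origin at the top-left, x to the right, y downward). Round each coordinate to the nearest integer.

x = 709 px, y = 748 px

Crop width = 904 − 318 = 586 px; one third is 195.33 px.
Crop height = 932 − 380 = 552 px; one third is 184.00 px.
The lower-right point is two-thirds across and two-thirds down within the crop:
x = 318 + 2 × 195.33 ≈ 709; y = 380 + 2 × 184.00 ≈ 748.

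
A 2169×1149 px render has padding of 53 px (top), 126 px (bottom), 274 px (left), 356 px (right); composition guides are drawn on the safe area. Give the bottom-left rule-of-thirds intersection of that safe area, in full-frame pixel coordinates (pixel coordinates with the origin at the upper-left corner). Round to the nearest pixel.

(787, 700)

Content width = 2169 − 274 − 356 = 1539 px; content height = 1149 − 53 − 126 = 970 px.
Bottom-left is one-third across and two-thirds down within the safe area.
x = 274 + 1 × 1539/3 = 274 + 513.00 ≈ 787
y = 53 + 2 × 970/3 = 53 + 646.67 ≈ 700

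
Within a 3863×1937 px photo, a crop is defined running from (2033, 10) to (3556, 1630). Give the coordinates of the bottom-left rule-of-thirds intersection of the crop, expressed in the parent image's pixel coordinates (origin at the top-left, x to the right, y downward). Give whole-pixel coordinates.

(2541, 1090)

Crop width = 3556 − 2033 = 1523 px; one third is 507.67 px.
Crop height = 1630 − 10 = 1620 px; one third is 540.00 px.
The bottom-left point is one-third across and two-thirds down within the crop:
x = 2033 + 1 × 507.67 ≈ 2541; y = 10 + 2 × 540.00 ≈ 1090.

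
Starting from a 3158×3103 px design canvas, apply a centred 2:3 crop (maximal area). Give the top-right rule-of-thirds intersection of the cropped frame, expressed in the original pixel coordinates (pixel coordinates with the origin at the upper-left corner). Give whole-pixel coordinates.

3158/3103 > 2/3, so the 2:3 crop keeps the full height 3103 and trims width to 3103 × 2/3 = 2068.67 px.
Left offset = (3158 − 2068.67)/2 = 544.67 px; top offset = 0.
Top-right is two-thirds across and one-third down within the crop:
x = 544.67 + 2 × 2068.67/3 ≈ 1924; y = 0.00 + 1 × 3103.00/3 ≈ 1034.

(1924, 1034)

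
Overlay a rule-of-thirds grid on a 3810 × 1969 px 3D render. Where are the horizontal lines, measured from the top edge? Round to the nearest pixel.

y = 656 px and y = 1313 px

1969 / 3 = 656.33, so the horizontal lines sit at one and two thirds of 1969.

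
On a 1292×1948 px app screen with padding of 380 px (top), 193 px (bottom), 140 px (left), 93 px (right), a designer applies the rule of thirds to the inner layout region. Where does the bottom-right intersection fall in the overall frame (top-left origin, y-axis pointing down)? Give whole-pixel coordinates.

Content width = 1292 − 140 − 93 = 1059 px; content height = 1948 − 380 − 193 = 1375 px.
Bottom-right is two-thirds across and two-thirds down within the inner layout region.
x = 140 + 2 × 1059/3 = 140 + 706.00 ≈ 846
y = 380 + 2 × 1375/3 = 380 + 916.67 ≈ 1297

(846, 1297)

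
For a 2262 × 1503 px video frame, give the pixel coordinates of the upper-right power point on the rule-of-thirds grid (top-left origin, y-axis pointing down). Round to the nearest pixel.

x = 1508 px, y = 501 px

The upper-right point sits two-thirds of the way across and one-third of the way down.
x = 2 × 2262/3 ≈ 1508; y = 1 × 1503/3 ≈ 501.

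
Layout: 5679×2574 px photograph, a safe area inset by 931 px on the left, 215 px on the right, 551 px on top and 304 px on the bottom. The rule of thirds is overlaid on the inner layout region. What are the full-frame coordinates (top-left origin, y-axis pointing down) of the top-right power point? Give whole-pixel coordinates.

x = 3953 px, y = 1124 px

Content width = 5679 − 931 − 215 = 4533 px; content height = 2574 − 551 − 304 = 1719 px.
Top-right is two-thirds across and one-third down within the inner layout region.
x = 931 + 2 × 4533/3 = 931 + 3022.00 ≈ 3953
y = 551 + 1 × 1719/3 = 551 + 573.00 ≈ 1124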